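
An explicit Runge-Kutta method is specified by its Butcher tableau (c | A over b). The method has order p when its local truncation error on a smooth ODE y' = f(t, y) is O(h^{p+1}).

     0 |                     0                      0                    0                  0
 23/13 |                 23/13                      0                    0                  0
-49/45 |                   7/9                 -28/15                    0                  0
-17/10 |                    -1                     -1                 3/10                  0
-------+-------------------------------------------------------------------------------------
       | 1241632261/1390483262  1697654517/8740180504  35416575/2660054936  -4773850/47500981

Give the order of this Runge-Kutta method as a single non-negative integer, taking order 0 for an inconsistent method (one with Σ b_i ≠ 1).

3

b = (1241632261/1390483262, 1697654517/8740180504, 35416575/2660054936, -4773850/47500981)
c = (0, 23/13, -49/45, -17/10)
Ac = (0, 0, -644/195, -4087/1950)
Σ b_i: 1241632261/1390483262·1 + 1697654517/8740180504·1 + 35416575/2660054936·1 + (-4773850/47500981)·1 = 1 ✓
b·c: 1697654517/8740180504·23/13 + 35416575/2660054936·(-49/45) + (-4773850/47500981)·(-17/10) = 1/2 ✓
b·c²: 1697654517/8740180504·529/169 + 35416575/2660054936·2401/2025 + (-4773850/47500981)·289/100 = 1/3 ✓
b·Ac: 35416575/2660054936·(-644/195) + (-4773850/47500981)·(-4087/1950) = 1/6 ✓
b·c³: 1697654517/8740180504·12167/2197 + 35416575/2660054936·(-117649/91125) + (-4773850/47500981)·(-4913/1000) = 47055168319/30314262420 ≠ 1/4 ⇒ order 3.
b·(c∘Ac): 35416575/2660054936·31556/8775 + (-4773850/47500981)·69479/19500 = -261211729/842062845 ≠ 1/8
b·Ac²: 35416575/2660054936·(-14812/2535) + (-4773850/47500981)·(-3164981/1140750) = 3047185093/15157131210 ≠ 1/12
b·A²c: (-4773850/47500981)·(-322/325) = 61487188/617512753 ≠ 1/24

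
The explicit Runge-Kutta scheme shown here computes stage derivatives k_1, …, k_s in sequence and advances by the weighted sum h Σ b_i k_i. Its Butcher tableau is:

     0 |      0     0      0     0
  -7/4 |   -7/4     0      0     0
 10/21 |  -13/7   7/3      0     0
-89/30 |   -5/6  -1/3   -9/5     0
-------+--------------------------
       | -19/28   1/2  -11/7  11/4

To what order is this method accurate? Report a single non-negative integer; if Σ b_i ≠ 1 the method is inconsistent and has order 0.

b = (-19/28, 1/2, -11/7, 11/4)
c = (0, -7/4, 10/21, -89/30)
Ac = (0, 0, -49/12, -23/84)
Σ b_i: (-19/28)·1 + 1/2·1 + (-11/7)·1 + 11/4·1 = 1 ✓
b·c: 1/2·(-7/4) + (-11/7)·10/21 + 11/4·(-89/30) = -4793/490 ≠ 1/2 ⇒ order 1.

1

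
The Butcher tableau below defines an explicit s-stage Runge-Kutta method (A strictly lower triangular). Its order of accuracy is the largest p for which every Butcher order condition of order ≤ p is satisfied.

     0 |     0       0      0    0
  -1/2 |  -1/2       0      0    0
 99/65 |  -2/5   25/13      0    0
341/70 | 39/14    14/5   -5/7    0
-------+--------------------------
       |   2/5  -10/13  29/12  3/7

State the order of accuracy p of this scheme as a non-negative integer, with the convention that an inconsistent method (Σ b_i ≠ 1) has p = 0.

b = (2/5, -10/13, 29/12, 3/7)
c = (0, -1/2, 99/65, 341/70)
Ac = (0, 0, -25/26, -1132/455)
Σ b_i: 2/5·1 + (-10/13)·1 + 29/12·1 + 3/7·1 = 13519/5460 ≠ 1 ⇒ order 0.

0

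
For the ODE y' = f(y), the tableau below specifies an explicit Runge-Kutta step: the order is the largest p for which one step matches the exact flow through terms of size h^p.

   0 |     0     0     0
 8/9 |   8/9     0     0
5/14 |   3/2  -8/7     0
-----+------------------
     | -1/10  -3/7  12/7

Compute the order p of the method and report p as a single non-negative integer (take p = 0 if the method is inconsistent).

0

b = (-1/10, -3/7, 12/7)
c = (0, 8/9, 5/14)
Ac = (0, 0, -64/63)
Σ b_i: (-1/10)·1 + (-3/7)·1 + 12/7·1 = 83/70 ≠ 1 ⇒ order 0.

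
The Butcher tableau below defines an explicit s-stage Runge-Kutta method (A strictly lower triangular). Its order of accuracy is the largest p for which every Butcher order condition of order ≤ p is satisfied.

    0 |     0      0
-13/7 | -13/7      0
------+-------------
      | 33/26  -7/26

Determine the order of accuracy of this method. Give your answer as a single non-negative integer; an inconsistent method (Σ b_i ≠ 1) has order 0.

2

b = (33/26, -7/26)
c = (0, -13/7)
Σ b_i: 33/26·1 + (-7/26)·1 = 1 ✓
b·c: (-7/26)·(-13/7) = 1/2 ✓; 2 stages ⇒ order 2.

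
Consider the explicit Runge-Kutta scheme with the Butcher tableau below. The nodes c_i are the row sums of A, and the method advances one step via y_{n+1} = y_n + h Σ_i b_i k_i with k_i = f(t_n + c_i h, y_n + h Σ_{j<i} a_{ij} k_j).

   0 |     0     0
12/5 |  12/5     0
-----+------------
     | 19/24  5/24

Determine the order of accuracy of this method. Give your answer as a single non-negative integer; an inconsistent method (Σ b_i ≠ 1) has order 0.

b = (19/24, 5/24)
c = (0, 12/5)
Σ b_i: 19/24·1 + 5/24·1 = 1 ✓
b·c: 5/24·12/5 = 1/2 ✓; 2 stages ⇒ order 2.

2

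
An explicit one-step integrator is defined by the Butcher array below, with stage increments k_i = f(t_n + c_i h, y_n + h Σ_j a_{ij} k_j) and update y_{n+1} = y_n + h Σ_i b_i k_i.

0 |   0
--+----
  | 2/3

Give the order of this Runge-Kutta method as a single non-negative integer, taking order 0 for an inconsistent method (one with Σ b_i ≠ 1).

b = (2/3)
c = (0)
Σ b_i: 2/3·1 = 2/3 ≠ 1 ⇒ order 0.

0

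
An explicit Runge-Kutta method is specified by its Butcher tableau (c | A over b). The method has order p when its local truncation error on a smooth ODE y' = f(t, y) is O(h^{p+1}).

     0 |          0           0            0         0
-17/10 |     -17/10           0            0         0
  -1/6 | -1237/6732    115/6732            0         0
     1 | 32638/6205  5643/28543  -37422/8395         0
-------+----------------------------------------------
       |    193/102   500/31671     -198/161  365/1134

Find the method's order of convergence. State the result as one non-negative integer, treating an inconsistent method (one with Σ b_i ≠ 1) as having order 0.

b = (193/102, 500/31671, -198/161, 365/1134)
c = (0, -17/10, -1/6, 1)
Ac = (0, 0, -23/792, 297/730)
Σ b_i: 193/102·1 + 500/31671·1 + (-198/161)·1 + 365/1134·1 = 1 ✓
b·c: 500/31671·(-17/10) + (-198/161)·(-1/6) + 365/1134·1 = 1/2 ✓
b·c²: 500/31671·289/100 + (-198/161)·1/36 + 365/1134·1 = 1/3 ✓
b·Ac: (-198/161)·(-23/792) + 365/1134·297/730 = 1/6 ✓
b·c³: 500/31671·(-4913/1000) + (-198/161)·(-1/216) + 365/1134·1 = 1/4 ✓
b·(c∘Ac): (-198/161)·23/4752 + 365/1134·297/730 = 1/8 ✓
b·Ac²: (-198/161)·391/7920 + 365/1134·3267/7300 = 1/12 ✓
b·A²c: 365/1134·189/1460 = 1/24 ✓; 4 stages ⇒ order 4.

4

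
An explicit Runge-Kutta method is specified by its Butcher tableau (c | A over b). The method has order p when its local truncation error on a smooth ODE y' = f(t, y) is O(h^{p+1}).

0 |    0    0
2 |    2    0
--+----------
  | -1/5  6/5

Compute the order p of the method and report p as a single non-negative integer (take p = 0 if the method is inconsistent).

b = (-1/5, 6/5)
c = (0, 2)
Σ b_i: (-1/5)·1 + 6/5·1 = 1 ✓
b·c: 6/5·2 = 12/5 ≠ 1/2 ⇒ order 1.

1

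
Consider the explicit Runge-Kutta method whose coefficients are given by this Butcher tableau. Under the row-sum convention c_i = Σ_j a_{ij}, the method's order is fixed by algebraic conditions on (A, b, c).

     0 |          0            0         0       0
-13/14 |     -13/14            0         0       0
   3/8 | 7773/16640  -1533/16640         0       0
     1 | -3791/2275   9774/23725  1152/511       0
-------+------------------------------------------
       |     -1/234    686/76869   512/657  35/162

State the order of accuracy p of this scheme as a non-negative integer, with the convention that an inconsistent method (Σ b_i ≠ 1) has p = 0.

b = (-1/234, 686/76869, 512/657, 35/162)
c = (0, -13/14, 3/8, 1)
Ac = (0, 0, 219/2560, 81/175)
Σ b_i: (-1/234)·1 + 686/76869·1 + 512/657·1 + 35/162·1 = 1 ✓
b·c: 686/76869·(-13/14) + 512/657·3/8 + 35/162·1 = 1/2 ✓
b·c²: 686/76869·169/196 + 512/657·9/64 + 35/162·1 = 1/3 ✓
b·Ac: 512/657·219/2560 + 35/162·81/175 = 1/6 ✓
b·c³: 686/76869·(-2197/2744) + 512/657·27/512 + 35/162·1 = 1/4 ✓
b·(c∘Ac): 512/657·657/20480 + 35/162·81/175 = 1/8 ✓
b·Ac²: 512/657·(-2847/35840) + 35/162·1647/2450 = 1/12 ✓
b·A²c: 35/162·27/140 = 1/24 ✓; 4 stages ⇒ order 4.

4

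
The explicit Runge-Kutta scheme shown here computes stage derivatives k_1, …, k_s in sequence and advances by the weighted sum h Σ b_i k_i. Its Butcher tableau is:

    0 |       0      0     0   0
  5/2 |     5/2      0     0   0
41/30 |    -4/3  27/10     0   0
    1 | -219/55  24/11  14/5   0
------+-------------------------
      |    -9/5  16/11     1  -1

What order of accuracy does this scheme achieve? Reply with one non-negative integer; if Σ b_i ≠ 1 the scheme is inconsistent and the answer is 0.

0

b = (-9/5, 16/11, 1, -1)
c = (0, 5/2, 41/30, 1)
Ac = (0, 0, 27/4, 7657/825)
Σ b_i: (-9/5)·1 + 16/11·1 + 1·1 + (-1)·1 = -19/55 ≠ 1 ⇒ order 0.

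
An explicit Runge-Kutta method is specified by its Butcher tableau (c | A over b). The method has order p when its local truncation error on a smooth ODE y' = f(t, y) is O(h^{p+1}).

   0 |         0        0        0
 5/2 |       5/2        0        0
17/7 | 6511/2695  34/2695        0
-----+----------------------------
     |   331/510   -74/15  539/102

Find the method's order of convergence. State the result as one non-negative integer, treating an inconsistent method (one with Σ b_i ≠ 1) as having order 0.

b = (331/510, -74/15, 539/102)
c = (0, 5/2, 17/7)
Ac = (0, 0, 17/539)
Σ b_i: 331/510·1 + (-74/15)·1 + 539/102·1 = 1 ✓
b·c: (-74/15)·5/2 + 539/102·17/7 = 1/2 ✓
b·c²: (-74/15)·25/4 + 539/102·289/49 = 1/3 ✓
b·Ac: 539/102·17/539 = 1/6 ✓; 3 stages ⇒ order 3.

3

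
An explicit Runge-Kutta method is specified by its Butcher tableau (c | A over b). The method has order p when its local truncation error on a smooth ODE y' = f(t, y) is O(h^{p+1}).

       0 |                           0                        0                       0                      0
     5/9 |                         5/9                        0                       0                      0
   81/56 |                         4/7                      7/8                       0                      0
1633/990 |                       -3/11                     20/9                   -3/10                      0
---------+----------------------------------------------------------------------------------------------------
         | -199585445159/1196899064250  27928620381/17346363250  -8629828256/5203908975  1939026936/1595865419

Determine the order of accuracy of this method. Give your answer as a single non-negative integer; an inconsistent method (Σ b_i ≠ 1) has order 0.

3

b = (-199585445159/1196899064250, 27928620381/17346363250, -8629828256/5203908975, 1939026936/1595865419)
c = (0, 5/9, 81/56, 1633/990)
Ac = (0, 0, 35/72, 36317/45360)
Σ b_i: (-199585445159/1196899064250)·1 + 27928620381/17346363250·1 + (-8629828256/5203908975)·1 + 1939026936/1595865419·1 = 1 ✓
b·c: 27928620381/17346363250·5/9 + (-8629828256/5203908975)·81/56 + 1939026936/1595865419·1633/990 = 1/2 ✓
b·c²: 27928620381/17346363250·25/81 + (-8629828256/5203908975)·6561/3136 + 1939026936/1595865419·2666689/980100 = 1/3 ✓
b·Ac: (-8629828256/5203908975)·35/72 + 1939026936/1595865419·36317/45360 = 1/6 ✓
b·c³: 27928620381/17346363250·125/729 + (-8629828256/5203908975)·531441/175616 + 1939026936/1595865419·4354703137/970299000 = 615170575698439/865514140722000 ≠ 1/4 ⇒ order 3.
b·(c∘Ac): (-8629828256/5203908975)·45/64 + 1939026936/1595865419·59305661/44906400 = 739533769729/1686066507900 ≠ 1/8
b·Ac²: (-8629828256/5203908975)·175/648 + 1939026936/1595865419·1331093/22861440 = -9099435479801/24129485135280 ≠ 1/12
b·A²c: 1939026936/1595865419·(-7/48) = -565549523/3191730838 ≠ 1/24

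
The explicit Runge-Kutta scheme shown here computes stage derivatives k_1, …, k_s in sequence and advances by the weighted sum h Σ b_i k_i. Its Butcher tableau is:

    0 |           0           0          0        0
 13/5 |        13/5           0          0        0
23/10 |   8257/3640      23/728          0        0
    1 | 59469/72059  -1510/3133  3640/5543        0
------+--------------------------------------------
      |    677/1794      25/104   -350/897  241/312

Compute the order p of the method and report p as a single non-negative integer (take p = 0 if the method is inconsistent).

4

b = (677/1794, 25/104, -350/897, 241/312)
c = (0, 13/5, 23/10, 1)
Ac = (0, 0, 23/280, 62/241)
Σ b_i: 677/1794·1 + 25/104·1 + (-350/897)·1 + 241/312·1 = 1 ✓
b·c: 25/104·13/5 + (-350/897)·23/10 + 241/312·1 = 1/2 ✓
b·c²: 25/104·169/25 + (-350/897)·529/100 + 241/312·1 = 1/3 ✓
b·Ac: (-350/897)·23/280 + 241/312·62/241 = 1/6 ✓
b·c³: 25/104·2197/125 + (-350/897)·12167/1000 + 241/312·1 = 1/4 ✓
b·(c∘Ac): (-350/897)·529/2800 + 241/312·62/241 = 1/8 ✓
b·Ac²: (-350/897)·299/1400 + 241/312·52/241 = 1/12 ✓
b·A²c: 241/312·13/241 = 1/24 ✓; 4 stages ⇒ order 4.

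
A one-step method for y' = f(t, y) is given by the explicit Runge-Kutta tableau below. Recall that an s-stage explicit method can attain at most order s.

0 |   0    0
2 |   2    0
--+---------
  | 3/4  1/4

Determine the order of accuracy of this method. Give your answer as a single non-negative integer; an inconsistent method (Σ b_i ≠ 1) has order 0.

2

b = (3/4, 1/4)
c = (0, 2)
Σ b_i: 3/4·1 + 1/4·1 = 1 ✓
b·c: 1/4·2 = 1/2 ✓; 2 stages ⇒ order 2.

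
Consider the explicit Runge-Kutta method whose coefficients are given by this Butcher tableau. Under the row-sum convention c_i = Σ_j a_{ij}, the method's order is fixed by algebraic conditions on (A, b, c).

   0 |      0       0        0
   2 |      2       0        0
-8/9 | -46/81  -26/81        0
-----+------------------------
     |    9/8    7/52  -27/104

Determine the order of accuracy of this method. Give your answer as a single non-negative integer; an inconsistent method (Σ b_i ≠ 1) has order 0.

3

b = (9/8, 7/52, -27/104)
c = (0, 2, -8/9)
Ac = (0, 0, -52/81)
Σ b_i: 9/8·1 + 7/52·1 + (-27/104)·1 = 1 ✓
b·c: 7/52·2 + (-27/104)·(-8/9) = 1/2 ✓
b·c²: 7/52·4 + (-27/104)·64/81 = 1/3 ✓
b·Ac: (-27/104)·(-52/81) = 1/6 ✓; 3 stages ⇒ order 3.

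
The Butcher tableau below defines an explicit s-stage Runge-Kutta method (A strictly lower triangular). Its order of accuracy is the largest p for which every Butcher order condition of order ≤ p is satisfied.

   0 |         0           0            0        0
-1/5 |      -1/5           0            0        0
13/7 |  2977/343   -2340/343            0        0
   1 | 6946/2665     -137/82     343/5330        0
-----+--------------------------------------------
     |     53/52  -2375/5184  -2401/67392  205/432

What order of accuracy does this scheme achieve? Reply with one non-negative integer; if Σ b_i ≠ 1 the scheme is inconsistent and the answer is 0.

b = (53/52, -2375/5184, -2401/67392, 205/432)
c = (0, -1/5, 13/7, 1)
Ac = (0, 0, 468/343, 93/205)
Σ b_i: 53/52·1 + (-2375/5184)·1 + (-2401/67392)·1 + 205/432·1 = 1 ✓
b·c: (-2375/5184)·(-1/5) + (-2401/67392)·13/7 + 205/432·1 = 1/2 ✓
b·c²: (-2375/5184)·1/25 + (-2401/67392)·169/49 + 205/432·1 = 1/3 ✓
b·Ac: (-2401/67392)·468/343 + 205/432·93/205 = 1/6 ✓
b·c³: (-2375/5184)·(-1/125) + (-2401/67392)·2197/343 + 205/432·1 = 1/4 ✓
b·(c∘Ac): (-2401/67392)·6084/2401 + 205/432·93/205 = 1/8 ✓
b·Ac²: (-2401/67392)·(-468/1715) + 205/432·159/1025 = 1/12 ✓
b·A²c: 205/432·18/205 = 1/24 ✓; 4 stages ⇒ order 4.

4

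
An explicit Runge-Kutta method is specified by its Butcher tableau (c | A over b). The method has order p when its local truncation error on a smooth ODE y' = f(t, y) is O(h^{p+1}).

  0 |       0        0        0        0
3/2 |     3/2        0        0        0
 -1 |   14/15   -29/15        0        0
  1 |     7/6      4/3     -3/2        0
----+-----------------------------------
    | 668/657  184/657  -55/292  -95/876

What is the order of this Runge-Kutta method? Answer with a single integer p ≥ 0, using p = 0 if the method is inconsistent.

b = (668/657, 184/657, -55/292, -95/876)
c = (0, 3/2, -1, 1)
Ac = (0, 0, -29/10, 7/2)
Σ b_i: 668/657·1 + 184/657·1 + (-55/292)·1 + (-95/876)·1 = 1 ✓
b·c: 184/657·3/2 + (-55/292)·(-1) + (-95/876)·1 = 1/2 ✓
b·c²: 184/657·9/4 + (-55/292)·1 + (-95/876)·1 = 1/3 ✓
b·Ac: (-55/292)·(-29/10) + (-95/876)·7/2 = 1/6 ✓
b·c³: 184/657·27/8 + (-55/292)·(-1) + (-95/876)·1 = 449/438 ≠ 1/4 ⇒ order 3.
b·(c∘Ac): (-55/292)·29/10 + (-95/876)·7/2 = -811/876 ≠ 1/8
b·Ac²: (-55/292)·(-87/20) + (-95/876)·3/2 = 767/1168 ≠ 1/12
b·A²c: (-95/876)·87/20 = -551/1168 ≠ 1/24

3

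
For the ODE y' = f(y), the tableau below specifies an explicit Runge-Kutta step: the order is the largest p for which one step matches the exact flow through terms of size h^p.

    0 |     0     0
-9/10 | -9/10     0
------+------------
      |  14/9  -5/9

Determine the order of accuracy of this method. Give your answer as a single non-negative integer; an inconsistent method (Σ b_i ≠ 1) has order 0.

b = (14/9, -5/9)
c = (0, -9/10)
Σ b_i: 14/9·1 + (-5/9)·1 = 1 ✓
b·c: (-5/9)·(-9/10) = 1/2 ✓; 2 stages ⇒ order 2.

2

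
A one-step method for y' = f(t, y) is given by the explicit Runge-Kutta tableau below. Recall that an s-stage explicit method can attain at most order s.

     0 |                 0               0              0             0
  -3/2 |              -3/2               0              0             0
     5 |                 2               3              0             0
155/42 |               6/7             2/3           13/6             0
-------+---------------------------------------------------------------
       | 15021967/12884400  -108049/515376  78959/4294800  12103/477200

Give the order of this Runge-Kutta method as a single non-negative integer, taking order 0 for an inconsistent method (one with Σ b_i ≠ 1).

b = (15021967/12884400, -108049/515376, 78959/4294800, 12103/477200)
c = (0, -3/2, 5, 155/42)
Ac = (0, 0, -9/2, 59/6)
Σ b_i: 15021967/12884400·1 + (-108049/515376)·1 + 78959/4294800·1 + 12103/477200·1 = 1 ✓
b·c: (-108049/515376)·(-3/2) + 78959/4294800·5 + 12103/477200·155/42 = 1/2 ✓
b·c²: (-108049/515376)·9/4 + 78959/4294800·25 + 12103/477200·24025/1764 = 1/3 ✓
b·Ac: 78959/4294800·(-9/2) + 12103/477200·59/6 = 1/6 ✓
b·c³: (-108049/515376)·(-27/8) + 78959/4294800·125 + 12103/477200·3723875/74088 = 61769353/14430528 ≠ 1/4 ⇒ order 3.
b·(c∘Ac): 78959/4294800·(-45/2) + 12103/477200·9145/252 = 1741079/3435840 ≠ 1/8
b·Ac²: 78959/4294800·27/4 + 12103/477200·167/3 = 1759087/1145280 ≠ 1/12
b·A²c: 12103/477200·(-39/4) = -472017/1908800 ≠ 1/24

3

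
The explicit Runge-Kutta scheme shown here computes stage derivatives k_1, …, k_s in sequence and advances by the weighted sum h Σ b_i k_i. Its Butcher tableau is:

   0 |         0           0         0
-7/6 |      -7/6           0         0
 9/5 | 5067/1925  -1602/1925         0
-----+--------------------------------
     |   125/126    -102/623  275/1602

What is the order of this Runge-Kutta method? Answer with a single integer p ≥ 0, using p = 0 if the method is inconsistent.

3

b = (125/126, -102/623, 275/1602)
c = (0, -7/6, 9/5)
Ac = (0, 0, 267/275)
Σ b_i: 125/126·1 + (-102/623)·1 + 275/1602·1 = 1 ✓
b·c: (-102/623)·(-7/6) + 275/1602·9/5 = 1/2 ✓
b·c²: (-102/623)·49/36 + 275/1602·81/25 = 1/3 ✓
b·Ac: 275/1602·267/275 = 1/6 ✓; 3 stages ⇒ order 3.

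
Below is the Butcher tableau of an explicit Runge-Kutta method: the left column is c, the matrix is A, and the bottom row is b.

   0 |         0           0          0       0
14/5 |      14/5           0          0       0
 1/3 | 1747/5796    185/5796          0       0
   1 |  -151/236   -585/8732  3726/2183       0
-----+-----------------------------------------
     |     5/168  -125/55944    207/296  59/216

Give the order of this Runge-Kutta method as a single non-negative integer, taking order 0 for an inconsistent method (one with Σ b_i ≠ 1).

b = (5/168, -125/55944, 207/296, 59/216)
c = (0, 14/5, 1/3, 1)
Ac = (0, 0, 37/414, 45/118)
Σ b_i: 5/168·1 + (-125/55944)·1 + 207/296·1 + 59/216·1 = 1 ✓
b·c: (-125/55944)·14/5 + 207/296·1/3 + 59/216·1 = 1/2 ✓
b·c²: (-125/55944)·196/25 + 207/296·1/9 + 59/216·1 = 1/3 ✓
b·Ac: 207/296·37/414 + 59/216·45/118 = 1/6 ✓
b·c³: (-125/55944)·2744/125 + 207/296·1/27 + 59/216·1 = 1/4 ✓
b·(c∘Ac): 207/296·37/1242 + 59/216·45/118 = 1/8 ✓
b·Ac²: 207/296·259/1035 + 59/216·(-99/295) = 1/12 ✓
b·A²c: 59/216·9/59 = 1/24 ✓; 4 stages ⇒ order 4.

4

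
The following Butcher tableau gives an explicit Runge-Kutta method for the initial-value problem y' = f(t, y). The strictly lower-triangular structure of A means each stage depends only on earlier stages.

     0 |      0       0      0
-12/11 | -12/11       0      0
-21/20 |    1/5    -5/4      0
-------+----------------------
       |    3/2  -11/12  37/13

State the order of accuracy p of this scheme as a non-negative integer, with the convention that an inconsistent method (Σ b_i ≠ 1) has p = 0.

b = (3/2, -11/12, 37/13)
c = (0, -12/11, -21/20)
Ac = (0, 0, 15/11)
Σ b_i: 3/2·1 + (-11/12)·1 + 37/13·1 = 535/156 ≠ 1 ⇒ order 0.

0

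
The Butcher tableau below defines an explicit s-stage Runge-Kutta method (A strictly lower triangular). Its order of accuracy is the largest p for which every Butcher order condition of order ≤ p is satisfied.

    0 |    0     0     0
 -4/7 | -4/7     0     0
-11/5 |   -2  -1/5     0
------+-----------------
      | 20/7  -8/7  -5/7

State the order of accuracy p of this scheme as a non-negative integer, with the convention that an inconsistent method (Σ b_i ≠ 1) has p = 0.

1

b = (20/7, -8/7, -5/7)
c = (0, -4/7, -11/5)
Ac = (0, 0, 4/35)
Σ b_i: 20/7·1 + (-8/7)·1 + (-5/7)·1 = 1 ✓
b·c: (-8/7)·(-4/7) + (-5/7)·(-11/5) = 109/49 ≠ 1/2 ⇒ order 1.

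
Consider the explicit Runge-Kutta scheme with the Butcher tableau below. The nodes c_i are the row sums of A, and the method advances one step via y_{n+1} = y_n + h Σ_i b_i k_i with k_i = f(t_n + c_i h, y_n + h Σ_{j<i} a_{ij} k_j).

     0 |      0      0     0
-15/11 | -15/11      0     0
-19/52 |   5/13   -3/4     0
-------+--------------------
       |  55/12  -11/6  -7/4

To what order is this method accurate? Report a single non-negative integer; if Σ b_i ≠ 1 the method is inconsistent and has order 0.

1

b = (55/12, -11/6, -7/4)
c = (0, -15/11, -19/52)
Ac = (0, 0, 45/44)
Σ b_i: 55/12·1 + (-11/6)·1 + (-7/4)·1 = 1 ✓
b·c: (-11/6)·(-15/11) + (-7/4)·(-19/52) = 653/208 ≠ 1/2 ⇒ order 1.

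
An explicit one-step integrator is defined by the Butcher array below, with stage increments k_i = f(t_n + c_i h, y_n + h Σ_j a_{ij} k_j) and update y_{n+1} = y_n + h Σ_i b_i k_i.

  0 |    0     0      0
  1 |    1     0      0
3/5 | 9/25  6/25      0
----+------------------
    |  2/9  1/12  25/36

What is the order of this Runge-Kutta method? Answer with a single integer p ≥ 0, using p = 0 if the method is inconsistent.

b = (2/9, 1/12, 25/36)
c = (0, 1, 3/5)
Ac = (0, 0, 6/25)
Σ b_i: 2/9·1 + 1/12·1 + 25/36·1 = 1 ✓
b·c: 1/12·1 + 25/36·3/5 = 1/2 ✓
b·c²: 1/12·1 + 25/36·9/25 = 1/3 ✓
b·Ac: 25/36·6/25 = 1/6 ✓; 3 stages ⇒ order 3.

3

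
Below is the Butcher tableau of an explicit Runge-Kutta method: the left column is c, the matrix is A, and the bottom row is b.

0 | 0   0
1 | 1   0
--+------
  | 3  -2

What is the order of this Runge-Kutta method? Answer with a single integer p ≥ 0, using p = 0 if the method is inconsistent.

1

b = (3, -2)
c = (0, 1)
Σ b_i: 3·1 + (-2)·1 = 1 ✓
b·c: (-2)·1 = -2 ≠ 1/2 ⇒ order 1.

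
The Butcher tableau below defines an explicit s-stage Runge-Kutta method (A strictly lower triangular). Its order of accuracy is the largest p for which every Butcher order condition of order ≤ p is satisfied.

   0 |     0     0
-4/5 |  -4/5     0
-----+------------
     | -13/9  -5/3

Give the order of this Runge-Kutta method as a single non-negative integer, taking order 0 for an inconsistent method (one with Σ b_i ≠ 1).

0

b = (-13/9, -5/3)
c = (0, -4/5)
Σ b_i: (-13/9)·1 + (-5/3)·1 = -28/9 ≠ 1 ⇒ order 0.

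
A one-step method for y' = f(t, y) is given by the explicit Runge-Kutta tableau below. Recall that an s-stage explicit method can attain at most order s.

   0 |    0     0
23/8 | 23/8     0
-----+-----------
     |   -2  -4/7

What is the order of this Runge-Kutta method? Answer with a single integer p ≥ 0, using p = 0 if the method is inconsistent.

0

b = (-2, -4/7)
c = (0, 23/8)
Σ b_i: (-2)·1 + (-4/7)·1 = -18/7 ≠ 1 ⇒ order 0.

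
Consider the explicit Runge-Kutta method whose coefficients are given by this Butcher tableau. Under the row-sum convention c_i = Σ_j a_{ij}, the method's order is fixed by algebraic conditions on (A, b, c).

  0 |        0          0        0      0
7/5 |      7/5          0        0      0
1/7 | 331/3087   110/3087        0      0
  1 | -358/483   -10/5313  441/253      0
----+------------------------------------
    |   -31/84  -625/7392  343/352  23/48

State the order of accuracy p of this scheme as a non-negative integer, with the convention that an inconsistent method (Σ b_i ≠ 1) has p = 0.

4

b = (-31/84, -625/7392, 343/352, 23/48)
c = (0, 7/5, 1/7, 1)
Ac = (0, 0, 22/441, 17/69)
Σ b_i: (-31/84)·1 + (-625/7392)·1 + 343/352·1 + 23/48·1 = 1 ✓
b·c: (-625/7392)·7/5 + 343/352·1/7 + 23/48·1 = 1/2 ✓
b·c²: (-625/7392)·49/25 + 343/352·1/49 + 23/48·1 = 1/3 ✓
b·Ac: 343/352·22/441 + 23/48·17/69 = 1/6 ✓
b·c³: (-625/7392)·343/125 + 343/352·1/343 + 23/48·1 = 1/4 ✓
b·(c∘Ac): 343/352·22/3087 + 23/48·17/69 = 1/8 ✓
b·Ac²: 343/352·22/315 + 23/48·11/345 = 1/12 ✓
b·A²c: 23/48·2/23 = 1/24 ✓; 4 stages ⇒ order 4.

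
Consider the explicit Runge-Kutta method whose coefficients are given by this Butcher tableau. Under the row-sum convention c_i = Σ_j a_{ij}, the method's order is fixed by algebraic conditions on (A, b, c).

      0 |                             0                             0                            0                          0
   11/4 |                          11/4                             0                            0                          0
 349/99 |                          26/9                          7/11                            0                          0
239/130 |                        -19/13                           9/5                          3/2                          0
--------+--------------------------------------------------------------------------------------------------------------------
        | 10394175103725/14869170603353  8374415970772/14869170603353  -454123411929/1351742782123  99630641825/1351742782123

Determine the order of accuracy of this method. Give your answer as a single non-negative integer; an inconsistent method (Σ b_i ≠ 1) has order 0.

b = (10394175103725/14869170603353, 8374415970772/14869170603353, -454123411929/1351742782123, 99630641825/1351742782123)
c = (0, 11/4, 349/99, 239/130)
Ac = (0, 0, 7/4, 6757/660)
Σ b_i: 10394175103725/14869170603353·1 + 8374415970772/14869170603353·1 + (-454123411929/1351742782123)·1 + 99630641825/1351742782123·1 = 1 ✓
b·c: 8374415970772/14869170603353·11/4 + (-454123411929/1351742782123)·349/99 + 99630641825/1351742782123·239/130 = 1/2 ✓
b·c²: 8374415970772/14869170603353·121/16 + (-454123411929/1351742782123)·121801/9801 + 99630641825/1351742782123·57121/16900 = 1/3 ✓
b·Ac: (-454123411929/1351742782123)·7/4 + 99630641825/1351742782123·6757/660 = 1/6 ✓
b·c³: 8374415970772/14869170603353·1331/64 + (-454123411929/1351742782123)·42508549/970299 + 99630641825/1351742782123·13651919/2197000 = -1063490957167126093/417526310542152240 ≠ 1/4 ⇒ order 3.
b·(c∘Ac): (-454123411929/1351742782123)·2443/396 + 99630641825/1351742782123·1614923/85800 = -22231965222265/32441826770952 ≠ 1/8
b·Ac²: (-454123411929/1351742782123)·77/16 + 99630641825/1351742782123·8429803/261360 = 305309689137584/401467606290531 ≠ 1/12
b·A²c: 99630641825/1351742782123·21/8 = 2092243478325/10813942256984 ≠ 1/24

3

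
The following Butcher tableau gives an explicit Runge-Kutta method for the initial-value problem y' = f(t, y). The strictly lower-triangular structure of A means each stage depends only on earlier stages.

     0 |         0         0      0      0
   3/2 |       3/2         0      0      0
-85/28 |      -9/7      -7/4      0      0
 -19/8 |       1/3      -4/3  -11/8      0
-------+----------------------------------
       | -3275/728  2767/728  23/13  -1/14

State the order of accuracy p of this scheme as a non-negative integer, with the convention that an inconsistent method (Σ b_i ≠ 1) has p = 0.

2

b = (-3275/728, 2767/728, 23/13, -1/14)
c = (0, 3/2, -85/28, -19/8)
Ac = (0, 0, -21/8, 487/224)
Σ b_i: (-3275/728)·1 + 2767/728·1 + 23/13·1 + (-1/14)·1 = 1 ✓
b·c: 2767/728·3/2 + 23/13·(-85/28) + (-1/14)·(-19/8) = 1/2 ✓
b·c²: 2767/728·9/4 + 23/13·7225/784 + (-1/14)·361/64 = 1993833/81536 ≠ 1/3 ⇒ order 2.
b·Ac: 23/13·(-21/8) + (-1/14)·487/224 = -195667/40768 ≠ 1/6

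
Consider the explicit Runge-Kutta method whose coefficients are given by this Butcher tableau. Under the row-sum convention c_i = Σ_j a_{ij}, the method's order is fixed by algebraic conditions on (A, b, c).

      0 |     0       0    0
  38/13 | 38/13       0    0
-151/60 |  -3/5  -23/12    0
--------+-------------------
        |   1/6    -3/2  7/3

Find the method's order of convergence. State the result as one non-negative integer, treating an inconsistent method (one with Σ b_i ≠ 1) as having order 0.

b = (1/6, -3/2, 7/3)
c = (0, 38/13, -151/60)
Ac = (0, 0, -437/78)
Σ b_i: 1/6·1 + (-3/2)·1 + 7/3·1 = 1 ✓
b·c: (-3/2)·38/13 + 7/3·(-151/60) = -24001/2340 ≠ 1/2 ⇒ order 1.

1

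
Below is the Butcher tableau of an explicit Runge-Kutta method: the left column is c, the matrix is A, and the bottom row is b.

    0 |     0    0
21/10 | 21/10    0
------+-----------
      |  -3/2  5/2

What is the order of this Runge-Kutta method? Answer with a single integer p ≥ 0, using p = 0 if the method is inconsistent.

b = (-3/2, 5/2)
c = (0, 21/10)
Σ b_i: (-3/2)·1 + 5/2·1 = 1 ✓
b·c: 5/2·21/10 = 21/4 ≠ 1/2 ⇒ order 1.

1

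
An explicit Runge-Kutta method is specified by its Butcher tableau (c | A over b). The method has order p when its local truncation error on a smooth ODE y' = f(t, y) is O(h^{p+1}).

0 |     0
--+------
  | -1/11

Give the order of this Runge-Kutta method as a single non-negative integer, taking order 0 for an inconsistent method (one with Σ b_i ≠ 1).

b = (-1/11)
c = (0)
Σ b_i: (-1/11)·1 = -1/11 ≠ 1 ⇒ order 0.

0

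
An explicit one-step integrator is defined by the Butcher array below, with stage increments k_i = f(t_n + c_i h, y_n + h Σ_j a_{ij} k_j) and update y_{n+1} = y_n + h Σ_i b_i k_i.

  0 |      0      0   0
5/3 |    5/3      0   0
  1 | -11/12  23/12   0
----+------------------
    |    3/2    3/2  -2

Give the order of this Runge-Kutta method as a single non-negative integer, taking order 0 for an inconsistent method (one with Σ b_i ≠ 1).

b = (3/2, 3/2, -2)
c = (0, 5/3, 1)
Ac = (0, 0, 115/36)
Σ b_i: 3/2·1 + 3/2·1 + (-2)·1 = 1 ✓
b·c: 3/2·5/3 + (-2)·1 = 1/2 ✓
b·c²: 3/2·25/9 + (-2)·1 = 13/6 ≠ 1/3 ⇒ order 2.
b·Ac: (-2)·115/36 = -115/18 ≠ 1/6

2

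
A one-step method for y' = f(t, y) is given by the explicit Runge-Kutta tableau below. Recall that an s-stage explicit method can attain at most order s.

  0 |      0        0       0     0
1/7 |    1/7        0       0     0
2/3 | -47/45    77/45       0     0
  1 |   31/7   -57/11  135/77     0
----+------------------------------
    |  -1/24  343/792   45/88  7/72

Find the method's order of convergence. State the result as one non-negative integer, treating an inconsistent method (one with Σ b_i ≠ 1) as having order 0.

4

b = (-1/24, 343/792, 45/88, 7/72)
c = (0, 1/7, 2/3, 1)
Ac = (0, 0, 11/45, 3/7)
Σ b_i: (-1/24)·1 + 343/792·1 + 45/88·1 + 7/72·1 = 1 ✓
b·c: 343/792·1/7 + 45/88·2/3 + 7/72·1 = 1/2 ✓
b·c²: 343/792·1/49 + 45/88·4/9 + 7/72·1 = 1/3 ✓
b·Ac: 45/88·11/45 + 7/72·3/7 = 1/6 ✓
b·c³: 343/792·1/343 + 45/88·8/27 + 7/72·1 = 1/4 ✓
b·(c∘Ac): 45/88·22/135 + 7/72·3/7 = 1/8 ✓
b·Ac²: 45/88·11/315 + 7/72·33/49 = 1/12 ✓
b·A²c: 7/72·3/7 = 1/24 ✓; 4 stages ⇒ order 4.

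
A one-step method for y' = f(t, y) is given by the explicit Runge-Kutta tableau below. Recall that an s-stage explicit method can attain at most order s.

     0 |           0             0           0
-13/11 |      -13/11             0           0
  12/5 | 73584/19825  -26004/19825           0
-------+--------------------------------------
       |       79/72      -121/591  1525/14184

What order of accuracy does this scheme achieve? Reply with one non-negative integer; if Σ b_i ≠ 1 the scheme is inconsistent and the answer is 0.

3

b = (79/72, -121/591, 1525/14184)
c = (0, -13/11, 12/5)
Ac = (0, 0, 2364/1525)
Σ b_i: 79/72·1 + (-121/591)·1 + 1525/14184·1 = 1 ✓
b·c: (-121/591)·(-13/11) + 1525/14184·12/5 = 1/2 ✓
b·c²: (-121/591)·169/121 + 1525/14184·144/25 = 1/3 ✓
b·Ac: 1525/14184·2364/1525 = 1/6 ✓; 3 stages ⇒ order 3.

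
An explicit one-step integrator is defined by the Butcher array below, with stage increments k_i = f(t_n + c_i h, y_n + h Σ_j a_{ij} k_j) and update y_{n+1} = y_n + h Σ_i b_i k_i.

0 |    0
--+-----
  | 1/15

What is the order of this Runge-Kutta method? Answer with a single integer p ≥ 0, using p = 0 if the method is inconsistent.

0

b = (1/15)
c = (0)
Σ b_i: 1/15·1 = 1/15 ≠ 1 ⇒ order 0.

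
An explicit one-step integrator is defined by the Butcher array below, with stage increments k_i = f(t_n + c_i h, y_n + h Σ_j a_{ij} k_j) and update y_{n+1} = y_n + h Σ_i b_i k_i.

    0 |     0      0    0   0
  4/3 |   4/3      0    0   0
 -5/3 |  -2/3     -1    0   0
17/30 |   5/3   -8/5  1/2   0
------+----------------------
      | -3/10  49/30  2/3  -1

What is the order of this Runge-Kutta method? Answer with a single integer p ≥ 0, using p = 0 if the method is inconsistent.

2

b = (-3/10, 49/30, 2/3, -1)
c = (0, 4/3, -5/3, 17/30)
Ac = (0, 0, -4/3, -89/30)
Σ b_i: (-3/10)·1 + 49/30·1 + 2/3·1 + (-1)·1 = 1 ✓
b·c: 49/30·4/3 + 2/3·(-5/3) + (-1)·17/30 = 1/2 ✓
b·c²: 49/30·16/9 + 2/3·25/9 + (-1)·289/900 = 3991/900 ≠ 1/3 ⇒ order 2.
b·Ac: 2/3·(-4/3) + (-1)·(-89/30) = 187/90 ≠ 1/6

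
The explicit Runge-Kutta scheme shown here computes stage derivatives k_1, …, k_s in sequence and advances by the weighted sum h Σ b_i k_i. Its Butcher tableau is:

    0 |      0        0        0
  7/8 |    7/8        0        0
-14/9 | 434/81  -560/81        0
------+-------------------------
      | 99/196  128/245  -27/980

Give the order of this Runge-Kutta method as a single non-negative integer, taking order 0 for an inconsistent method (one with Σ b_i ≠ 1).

b = (99/196, 128/245, -27/980)
c = (0, 7/8, -14/9)
Ac = (0, 0, -490/81)
Σ b_i: 99/196·1 + 128/245·1 + (-27/980)·1 = 1 ✓
b·c: 128/245·7/8 + (-27/980)·(-14/9) = 1/2 ✓
b·c²: 128/245·49/64 + (-27/980)·196/81 = 1/3 ✓
b·Ac: (-27/980)·(-490/81) = 1/6 ✓; 3 stages ⇒ order 3.

3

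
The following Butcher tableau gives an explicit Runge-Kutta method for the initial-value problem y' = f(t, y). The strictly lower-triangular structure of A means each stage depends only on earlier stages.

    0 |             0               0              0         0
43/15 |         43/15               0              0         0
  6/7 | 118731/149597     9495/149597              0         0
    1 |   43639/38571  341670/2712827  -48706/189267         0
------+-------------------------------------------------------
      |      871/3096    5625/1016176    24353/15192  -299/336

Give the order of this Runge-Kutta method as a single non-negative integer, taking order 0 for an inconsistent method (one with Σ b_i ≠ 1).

b = (871/3096, 5625/1016176, 24353/15192, -299/336)
c = (0, 43/15, 6/7, 1)
Ac = (0, 0, 633/3479, 42/299)
Σ b_i: 871/3096·1 + 5625/1016176·1 + 24353/15192·1 + (-299/336)·1 = 1 ✓
b·c: 5625/1016176·43/15 + 24353/15192·6/7 + (-299/336)·1 = 1/2 ✓
b·c²: 5625/1016176·1849/225 + 24353/15192·36/49 + (-299/336)·1 = 1/3 ✓
b·Ac: 24353/15192·633/3479 + (-299/336)·42/299 = 1/6 ✓
b·c³: 5625/1016176·79507/3375 + 24353/15192·216/343 + (-299/336)·1 = 1/4 ✓
b·(c∘Ac): 24353/15192·3798/24353 + (-299/336)·42/299 = 1/8 ✓
b·Ac²: 24353/15192·9073/17395 + (-299/336)·3794/4485 = 1/12 ✓
b·A²c: (-299/336)·(-14/299) = 1/24 ✓; 4 stages ⇒ order 4.

4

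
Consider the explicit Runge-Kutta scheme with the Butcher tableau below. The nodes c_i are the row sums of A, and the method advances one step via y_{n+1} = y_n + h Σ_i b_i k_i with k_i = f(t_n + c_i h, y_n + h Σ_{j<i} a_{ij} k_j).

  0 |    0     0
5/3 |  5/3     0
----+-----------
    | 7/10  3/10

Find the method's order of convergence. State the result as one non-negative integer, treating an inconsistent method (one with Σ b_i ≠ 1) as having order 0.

b = (7/10, 3/10)
c = (0, 5/3)
Σ b_i: 7/10·1 + 3/10·1 = 1 ✓
b·c: 3/10·5/3 = 1/2 ✓; 2 stages ⇒ order 2.

2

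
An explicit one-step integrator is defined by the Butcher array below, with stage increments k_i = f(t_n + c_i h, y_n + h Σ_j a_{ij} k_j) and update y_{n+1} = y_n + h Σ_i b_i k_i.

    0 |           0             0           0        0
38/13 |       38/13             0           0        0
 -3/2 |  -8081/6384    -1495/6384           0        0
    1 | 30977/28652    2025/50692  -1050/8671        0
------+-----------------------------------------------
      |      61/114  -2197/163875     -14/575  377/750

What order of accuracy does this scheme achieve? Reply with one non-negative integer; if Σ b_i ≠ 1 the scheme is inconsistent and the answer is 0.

4

b = (61/114, -2197/163875, -14/575, 377/750)
c = (0, 38/13, -3/2, 1)
Ac = (0, 0, -115/168, 225/754)
Σ b_i: 61/114·1 + (-2197/163875)·1 + (-14/575)·1 + 377/750·1 = 1 ✓
b·c: (-2197/163875)·38/13 + (-14/575)·(-3/2) + 377/750·1 = 1/2 ✓
b·c²: (-2197/163875)·1444/169 + (-14/575)·9/4 + 377/750·1 = 1/3 ✓
b·Ac: (-14/575)·(-115/168) + 377/750·225/754 = 1/6 ✓
b·c³: (-2197/163875)·54872/2197 + (-14/575)·(-27/8) + 377/750·1 = 1/4 ✓
b·(c∘Ac): (-14/575)·115/112 + 377/750·225/754 = 1/8 ✓
b·Ac²: (-14/575)·(-2185/1092) + 377/750·675/9802 = 1/12 ✓
b·A²c: 377/750·125/1508 = 1/24 ✓; 4 stages ⇒ order 4.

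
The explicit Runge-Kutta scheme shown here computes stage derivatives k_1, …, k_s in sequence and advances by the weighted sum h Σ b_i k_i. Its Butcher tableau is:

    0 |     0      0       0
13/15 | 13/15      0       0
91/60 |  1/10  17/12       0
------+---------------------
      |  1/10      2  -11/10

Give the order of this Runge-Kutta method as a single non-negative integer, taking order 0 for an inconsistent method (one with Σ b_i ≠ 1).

b = (1/10, 2, -11/10)
c = (0, 13/15, 91/60)
Ac = (0, 0, 221/180)
Σ b_i: 1/10·1 + 2·1 + (-11/10)·1 = 1 ✓
b·c: 2·13/15 + (-11/10)·91/60 = 13/200 ≠ 1/2 ⇒ order 1.

1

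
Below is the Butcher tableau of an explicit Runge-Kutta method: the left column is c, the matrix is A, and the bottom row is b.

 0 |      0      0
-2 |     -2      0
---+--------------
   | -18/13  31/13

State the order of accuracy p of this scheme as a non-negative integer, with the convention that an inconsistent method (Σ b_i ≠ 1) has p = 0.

1

b = (-18/13, 31/13)
c = (0, -2)
Σ b_i: (-18/13)·1 + 31/13·1 = 1 ✓
b·c: 31/13·(-2) = -62/13 ≠ 1/2 ⇒ order 1.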